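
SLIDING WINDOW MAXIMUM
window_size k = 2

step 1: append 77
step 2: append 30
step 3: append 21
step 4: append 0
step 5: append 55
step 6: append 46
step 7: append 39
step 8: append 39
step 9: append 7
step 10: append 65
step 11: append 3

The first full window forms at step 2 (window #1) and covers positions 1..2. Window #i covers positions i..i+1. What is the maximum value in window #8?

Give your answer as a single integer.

Answer: 39

Derivation:
step 1: append 77 -> window=[77] (not full yet)
step 2: append 30 -> window=[77, 30] -> max=77
step 3: append 21 -> window=[30, 21] -> max=30
step 4: append 0 -> window=[21, 0] -> max=21
step 5: append 55 -> window=[0, 55] -> max=55
step 6: append 46 -> window=[55, 46] -> max=55
step 7: append 39 -> window=[46, 39] -> max=46
step 8: append 39 -> window=[39, 39] -> max=39
step 9: append 7 -> window=[39, 7] -> max=39
Window #8 max = 39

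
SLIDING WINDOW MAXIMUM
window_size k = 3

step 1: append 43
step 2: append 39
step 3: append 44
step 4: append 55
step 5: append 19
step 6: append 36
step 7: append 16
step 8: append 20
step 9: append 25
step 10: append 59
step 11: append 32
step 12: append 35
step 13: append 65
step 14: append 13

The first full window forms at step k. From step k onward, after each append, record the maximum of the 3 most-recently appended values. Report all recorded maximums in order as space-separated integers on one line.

step 1: append 43 -> window=[43] (not full yet)
step 2: append 39 -> window=[43, 39] (not full yet)
step 3: append 44 -> window=[43, 39, 44] -> max=44
step 4: append 55 -> window=[39, 44, 55] -> max=55
step 5: append 19 -> window=[44, 55, 19] -> max=55
step 6: append 36 -> window=[55, 19, 36] -> max=55
step 7: append 16 -> window=[19, 36, 16] -> max=36
step 8: append 20 -> window=[36, 16, 20] -> max=36
step 9: append 25 -> window=[16, 20, 25] -> max=25
step 10: append 59 -> window=[20, 25, 59] -> max=59
step 11: append 32 -> window=[25, 59, 32] -> max=59
step 12: append 35 -> window=[59, 32, 35] -> max=59
step 13: append 65 -> window=[32, 35, 65] -> max=65
step 14: append 13 -> window=[35, 65, 13] -> max=65

Answer: 44 55 55 55 36 36 25 59 59 59 65 65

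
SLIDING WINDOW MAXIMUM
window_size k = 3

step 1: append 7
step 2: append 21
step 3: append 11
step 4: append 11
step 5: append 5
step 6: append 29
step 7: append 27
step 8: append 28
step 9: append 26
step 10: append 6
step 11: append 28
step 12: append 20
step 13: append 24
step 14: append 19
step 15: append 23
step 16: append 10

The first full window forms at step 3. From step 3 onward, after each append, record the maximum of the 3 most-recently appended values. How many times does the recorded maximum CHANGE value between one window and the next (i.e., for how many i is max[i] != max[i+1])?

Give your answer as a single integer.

Answer: 5

Derivation:
step 1: append 7 -> window=[7] (not full yet)
step 2: append 21 -> window=[7, 21] (not full yet)
step 3: append 11 -> window=[7, 21, 11] -> max=21
step 4: append 11 -> window=[21, 11, 11] -> max=21
step 5: append 5 -> window=[11, 11, 5] -> max=11
step 6: append 29 -> window=[11, 5, 29] -> max=29
step 7: append 27 -> window=[5, 29, 27] -> max=29
step 8: append 28 -> window=[29, 27, 28] -> max=29
step 9: append 26 -> window=[27, 28, 26] -> max=28
step 10: append 6 -> window=[28, 26, 6] -> max=28
step 11: append 28 -> window=[26, 6, 28] -> max=28
step 12: append 20 -> window=[6, 28, 20] -> max=28
step 13: append 24 -> window=[28, 20, 24] -> max=28
step 14: append 19 -> window=[20, 24, 19] -> max=24
step 15: append 23 -> window=[24, 19, 23] -> max=24
step 16: append 10 -> window=[19, 23, 10] -> max=23
Recorded maximums: 21 21 11 29 29 29 28 28 28 28 28 24 24 23
Changes between consecutive maximums: 5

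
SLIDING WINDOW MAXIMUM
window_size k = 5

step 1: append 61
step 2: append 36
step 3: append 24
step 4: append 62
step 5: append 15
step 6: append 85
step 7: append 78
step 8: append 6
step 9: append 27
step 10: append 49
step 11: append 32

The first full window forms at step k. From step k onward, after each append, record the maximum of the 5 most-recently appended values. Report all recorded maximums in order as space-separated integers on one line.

step 1: append 61 -> window=[61] (not full yet)
step 2: append 36 -> window=[61, 36] (not full yet)
step 3: append 24 -> window=[61, 36, 24] (not full yet)
step 4: append 62 -> window=[61, 36, 24, 62] (not full yet)
step 5: append 15 -> window=[61, 36, 24, 62, 15] -> max=62
step 6: append 85 -> window=[36, 24, 62, 15, 85] -> max=85
step 7: append 78 -> window=[24, 62, 15, 85, 78] -> max=85
step 8: append 6 -> window=[62, 15, 85, 78, 6] -> max=85
step 9: append 27 -> window=[15, 85, 78, 6, 27] -> max=85
step 10: append 49 -> window=[85, 78, 6, 27, 49] -> max=85
step 11: append 32 -> window=[78, 6, 27, 49, 32] -> max=78

Answer: 62 85 85 85 85 85 78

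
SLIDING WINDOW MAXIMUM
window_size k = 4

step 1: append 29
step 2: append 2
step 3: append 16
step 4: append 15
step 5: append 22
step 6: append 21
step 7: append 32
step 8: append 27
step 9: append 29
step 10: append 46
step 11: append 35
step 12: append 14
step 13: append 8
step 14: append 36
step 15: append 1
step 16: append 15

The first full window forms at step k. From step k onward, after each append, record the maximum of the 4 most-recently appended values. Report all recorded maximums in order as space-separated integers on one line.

step 1: append 29 -> window=[29] (not full yet)
step 2: append 2 -> window=[29, 2] (not full yet)
step 3: append 16 -> window=[29, 2, 16] (not full yet)
step 4: append 15 -> window=[29, 2, 16, 15] -> max=29
step 5: append 22 -> window=[2, 16, 15, 22] -> max=22
step 6: append 21 -> window=[16, 15, 22, 21] -> max=22
step 7: append 32 -> window=[15, 22, 21, 32] -> max=32
step 8: append 27 -> window=[22, 21, 32, 27] -> max=32
step 9: append 29 -> window=[21, 32, 27, 29] -> max=32
step 10: append 46 -> window=[32, 27, 29, 46] -> max=46
step 11: append 35 -> window=[27, 29, 46, 35] -> max=46
step 12: append 14 -> window=[29, 46, 35, 14] -> max=46
step 13: append 8 -> window=[46, 35, 14, 8] -> max=46
step 14: append 36 -> window=[35, 14, 8, 36] -> max=36
step 15: append 1 -> window=[14, 8, 36, 1] -> max=36
step 16: append 15 -> window=[8, 36, 1, 15] -> max=36

Answer: 29 22 22 32 32 32 46 46 46 46 36 36 36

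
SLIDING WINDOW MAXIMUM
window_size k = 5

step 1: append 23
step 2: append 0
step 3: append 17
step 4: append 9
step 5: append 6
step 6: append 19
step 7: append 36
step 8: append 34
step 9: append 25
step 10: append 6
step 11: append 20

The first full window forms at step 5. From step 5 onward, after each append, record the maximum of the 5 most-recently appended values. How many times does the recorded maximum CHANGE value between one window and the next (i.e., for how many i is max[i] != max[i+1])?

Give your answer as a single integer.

step 1: append 23 -> window=[23] (not full yet)
step 2: append 0 -> window=[23, 0] (not full yet)
step 3: append 17 -> window=[23, 0, 17] (not full yet)
step 4: append 9 -> window=[23, 0, 17, 9] (not full yet)
step 5: append 6 -> window=[23, 0, 17, 9, 6] -> max=23
step 6: append 19 -> window=[0, 17, 9, 6, 19] -> max=19
step 7: append 36 -> window=[17, 9, 6, 19, 36] -> max=36
step 8: append 34 -> window=[9, 6, 19, 36, 34] -> max=36
step 9: append 25 -> window=[6, 19, 36, 34, 25] -> max=36
step 10: append 6 -> window=[19, 36, 34, 25, 6] -> max=36
step 11: append 20 -> window=[36, 34, 25, 6, 20] -> max=36
Recorded maximums: 23 19 36 36 36 36 36
Changes between consecutive maximums: 2

Answer: 2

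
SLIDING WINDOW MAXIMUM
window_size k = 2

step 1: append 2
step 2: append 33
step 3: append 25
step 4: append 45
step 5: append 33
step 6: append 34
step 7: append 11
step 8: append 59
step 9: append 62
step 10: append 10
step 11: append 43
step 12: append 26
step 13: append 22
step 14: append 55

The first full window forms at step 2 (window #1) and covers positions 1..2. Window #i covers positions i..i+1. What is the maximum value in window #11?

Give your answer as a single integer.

step 1: append 2 -> window=[2] (not full yet)
step 2: append 33 -> window=[2, 33] -> max=33
step 3: append 25 -> window=[33, 25] -> max=33
step 4: append 45 -> window=[25, 45] -> max=45
step 5: append 33 -> window=[45, 33] -> max=45
step 6: append 34 -> window=[33, 34] -> max=34
step 7: append 11 -> window=[34, 11] -> max=34
step 8: append 59 -> window=[11, 59] -> max=59
step 9: append 62 -> window=[59, 62] -> max=62
step 10: append 10 -> window=[62, 10] -> max=62
step 11: append 43 -> window=[10, 43] -> max=43
step 12: append 26 -> window=[43, 26] -> max=43
Window #11 max = 43

Answer: 43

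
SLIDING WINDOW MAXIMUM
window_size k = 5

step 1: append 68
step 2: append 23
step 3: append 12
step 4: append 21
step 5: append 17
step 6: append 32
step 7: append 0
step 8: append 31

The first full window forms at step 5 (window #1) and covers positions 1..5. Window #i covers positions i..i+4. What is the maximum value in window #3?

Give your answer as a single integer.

step 1: append 68 -> window=[68] (not full yet)
step 2: append 23 -> window=[68, 23] (not full yet)
step 3: append 12 -> window=[68, 23, 12] (not full yet)
step 4: append 21 -> window=[68, 23, 12, 21] (not full yet)
step 5: append 17 -> window=[68, 23, 12, 21, 17] -> max=68
step 6: append 32 -> window=[23, 12, 21, 17, 32] -> max=32
step 7: append 0 -> window=[12, 21, 17, 32, 0] -> max=32
Window #3 max = 32

Answer: 32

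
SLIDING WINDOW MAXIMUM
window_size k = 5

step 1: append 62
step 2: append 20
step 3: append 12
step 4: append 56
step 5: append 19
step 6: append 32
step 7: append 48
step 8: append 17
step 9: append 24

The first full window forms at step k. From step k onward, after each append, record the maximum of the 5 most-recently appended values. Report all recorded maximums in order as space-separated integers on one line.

Answer: 62 56 56 56 48

Derivation:
step 1: append 62 -> window=[62] (not full yet)
step 2: append 20 -> window=[62, 20] (not full yet)
step 3: append 12 -> window=[62, 20, 12] (not full yet)
step 4: append 56 -> window=[62, 20, 12, 56] (not full yet)
step 5: append 19 -> window=[62, 20, 12, 56, 19] -> max=62
step 6: append 32 -> window=[20, 12, 56, 19, 32] -> max=56
step 7: append 48 -> window=[12, 56, 19, 32, 48] -> max=56
step 8: append 17 -> window=[56, 19, 32, 48, 17] -> max=56
step 9: append 24 -> window=[19, 32, 48, 17, 24] -> max=48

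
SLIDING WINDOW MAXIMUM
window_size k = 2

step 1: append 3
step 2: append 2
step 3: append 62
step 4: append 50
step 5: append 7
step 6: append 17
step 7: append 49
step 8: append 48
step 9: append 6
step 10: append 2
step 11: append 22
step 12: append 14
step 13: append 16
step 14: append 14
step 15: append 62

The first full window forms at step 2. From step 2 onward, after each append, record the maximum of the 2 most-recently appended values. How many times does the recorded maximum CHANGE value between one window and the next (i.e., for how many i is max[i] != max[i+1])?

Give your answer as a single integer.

Answer: 9

Derivation:
step 1: append 3 -> window=[3] (not full yet)
step 2: append 2 -> window=[3, 2] -> max=3
step 3: append 62 -> window=[2, 62] -> max=62
step 4: append 50 -> window=[62, 50] -> max=62
step 5: append 7 -> window=[50, 7] -> max=50
step 6: append 17 -> window=[7, 17] -> max=17
step 7: append 49 -> window=[17, 49] -> max=49
step 8: append 48 -> window=[49, 48] -> max=49
step 9: append 6 -> window=[48, 6] -> max=48
step 10: append 2 -> window=[6, 2] -> max=6
step 11: append 22 -> window=[2, 22] -> max=22
step 12: append 14 -> window=[22, 14] -> max=22
step 13: append 16 -> window=[14, 16] -> max=16
step 14: append 14 -> window=[16, 14] -> max=16
step 15: append 62 -> window=[14, 62] -> max=62
Recorded maximums: 3 62 62 50 17 49 49 48 6 22 22 16 16 62
Changes between consecutive maximums: 9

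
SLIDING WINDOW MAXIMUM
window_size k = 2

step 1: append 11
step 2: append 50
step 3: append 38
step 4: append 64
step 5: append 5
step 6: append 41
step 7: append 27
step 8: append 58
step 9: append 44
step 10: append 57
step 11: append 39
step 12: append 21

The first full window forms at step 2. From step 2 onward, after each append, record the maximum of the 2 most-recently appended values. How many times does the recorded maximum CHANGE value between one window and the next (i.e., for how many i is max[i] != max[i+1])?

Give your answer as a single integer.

Answer: 5

Derivation:
step 1: append 11 -> window=[11] (not full yet)
step 2: append 50 -> window=[11, 50] -> max=50
step 3: append 38 -> window=[50, 38] -> max=50
step 4: append 64 -> window=[38, 64] -> max=64
step 5: append 5 -> window=[64, 5] -> max=64
step 6: append 41 -> window=[5, 41] -> max=41
step 7: append 27 -> window=[41, 27] -> max=41
step 8: append 58 -> window=[27, 58] -> max=58
step 9: append 44 -> window=[58, 44] -> max=58
step 10: append 57 -> window=[44, 57] -> max=57
step 11: append 39 -> window=[57, 39] -> max=57
step 12: append 21 -> window=[39, 21] -> max=39
Recorded maximums: 50 50 64 64 41 41 58 58 57 57 39
Changes between consecutive maximums: 5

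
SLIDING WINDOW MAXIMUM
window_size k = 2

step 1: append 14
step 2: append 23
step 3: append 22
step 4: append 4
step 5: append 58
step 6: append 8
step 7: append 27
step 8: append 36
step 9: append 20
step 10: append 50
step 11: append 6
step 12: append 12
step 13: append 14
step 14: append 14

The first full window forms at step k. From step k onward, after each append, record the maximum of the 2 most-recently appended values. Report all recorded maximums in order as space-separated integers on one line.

step 1: append 14 -> window=[14] (not full yet)
step 2: append 23 -> window=[14, 23] -> max=23
step 3: append 22 -> window=[23, 22] -> max=23
step 4: append 4 -> window=[22, 4] -> max=22
step 5: append 58 -> window=[4, 58] -> max=58
step 6: append 8 -> window=[58, 8] -> max=58
step 7: append 27 -> window=[8, 27] -> max=27
step 8: append 36 -> window=[27, 36] -> max=36
step 9: append 20 -> window=[36, 20] -> max=36
step 10: append 50 -> window=[20, 50] -> max=50
step 11: append 6 -> window=[50, 6] -> max=50
step 12: append 12 -> window=[6, 12] -> max=12
step 13: append 14 -> window=[12, 14] -> max=14
step 14: append 14 -> window=[14, 14] -> max=14

Answer: 23 23 22 58 58 27 36 36 50 50 12 14 14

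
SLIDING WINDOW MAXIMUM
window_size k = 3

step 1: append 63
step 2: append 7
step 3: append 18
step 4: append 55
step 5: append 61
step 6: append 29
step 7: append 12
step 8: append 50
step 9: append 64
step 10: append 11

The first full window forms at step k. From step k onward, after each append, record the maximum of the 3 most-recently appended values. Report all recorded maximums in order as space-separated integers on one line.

Answer: 63 55 61 61 61 50 64 64

Derivation:
step 1: append 63 -> window=[63] (not full yet)
step 2: append 7 -> window=[63, 7] (not full yet)
step 3: append 18 -> window=[63, 7, 18] -> max=63
step 4: append 55 -> window=[7, 18, 55] -> max=55
step 5: append 61 -> window=[18, 55, 61] -> max=61
step 6: append 29 -> window=[55, 61, 29] -> max=61
step 7: append 12 -> window=[61, 29, 12] -> max=61
step 8: append 50 -> window=[29, 12, 50] -> max=50
step 9: append 64 -> window=[12, 50, 64] -> max=64
step 10: append 11 -> window=[50, 64, 11] -> max=64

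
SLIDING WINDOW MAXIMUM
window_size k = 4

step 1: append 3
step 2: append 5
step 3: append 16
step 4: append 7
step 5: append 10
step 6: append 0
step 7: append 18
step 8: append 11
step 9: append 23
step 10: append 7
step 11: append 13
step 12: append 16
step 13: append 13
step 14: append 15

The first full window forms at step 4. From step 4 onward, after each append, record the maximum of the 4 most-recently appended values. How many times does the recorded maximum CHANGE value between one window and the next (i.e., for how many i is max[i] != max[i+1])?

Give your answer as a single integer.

Answer: 3

Derivation:
step 1: append 3 -> window=[3] (not full yet)
step 2: append 5 -> window=[3, 5] (not full yet)
step 3: append 16 -> window=[3, 5, 16] (not full yet)
step 4: append 7 -> window=[3, 5, 16, 7] -> max=16
step 5: append 10 -> window=[5, 16, 7, 10] -> max=16
step 6: append 0 -> window=[16, 7, 10, 0] -> max=16
step 7: append 18 -> window=[7, 10, 0, 18] -> max=18
step 8: append 11 -> window=[10, 0, 18, 11] -> max=18
step 9: append 23 -> window=[0, 18, 11, 23] -> max=23
step 10: append 7 -> window=[18, 11, 23, 7] -> max=23
step 11: append 13 -> window=[11, 23, 7, 13] -> max=23
step 12: append 16 -> window=[23, 7, 13, 16] -> max=23
step 13: append 13 -> window=[7, 13, 16, 13] -> max=16
step 14: append 15 -> window=[13, 16, 13, 15] -> max=16
Recorded maximums: 16 16 16 18 18 23 23 23 23 16 16
Changes between consecutive maximums: 3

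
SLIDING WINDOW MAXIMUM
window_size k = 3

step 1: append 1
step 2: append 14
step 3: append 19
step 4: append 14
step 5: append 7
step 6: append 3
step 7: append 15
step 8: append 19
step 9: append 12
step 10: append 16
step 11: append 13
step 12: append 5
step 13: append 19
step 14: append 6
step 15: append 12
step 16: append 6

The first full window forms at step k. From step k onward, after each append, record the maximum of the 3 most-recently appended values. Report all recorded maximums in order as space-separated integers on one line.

step 1: append 1 -> window=[1] (not full yet)
step 2: append 14 -> window=[1, 14] (not full yet)
step 3: append 19 -> window=[1, 14, 19] -> max=19
step 4: append 14 -> window=[14, 19, 14] -> max=19
step 5: append 7 -> window=[19, 14, 7] -> max=19
step 6: append 3 -> window=[14, 7, 3] -> max=14
step 7: append 15 -> window=[7, 3, 15] -> max=15
step 8: append 19 -> window=[3, 15, 19] -> max=19
step 9: append 12 -> window=[15, 19, 12] -> max=19
step 10: append 16 -> window=[19, 12, 16] -> max=19
step 11: append 13 -> window=[12, 16, 13] -> max=16
step 12: append 5 -> window=[16, 13, 5] -> max=16
step 13: append 19 -> window=[13, 5, 19] -> max=19
step 14: append 6 -> window=[5, 19, 6] -> max=19
step 15: append 12 -> window=[19, 6, 12] -> max=19
step 16: append 6 -> window=[6, 12, 6] -> max=12

Answer: 19 19 19 14 15 19 19 19 16 16 19 19 19 12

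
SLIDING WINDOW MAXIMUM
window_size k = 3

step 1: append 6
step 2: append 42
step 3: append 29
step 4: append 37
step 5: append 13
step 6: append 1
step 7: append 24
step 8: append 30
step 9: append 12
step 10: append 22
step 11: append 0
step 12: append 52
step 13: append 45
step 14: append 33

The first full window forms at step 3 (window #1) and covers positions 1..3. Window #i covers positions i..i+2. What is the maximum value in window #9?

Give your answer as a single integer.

Answer: 22

Derivation:
step 1: append 6 -> window=[6] (not full yet)
step 2: append 42 -> window=[6, 42] (not full yet)
step 3: append 29 -> window=[6, 42, 29] -> max=42
step 4: append 37 -> window=[42, 29, 37] -> max=42
step 5: append 13 -> window=[29, 37, 13] -> max=37
step 6: append 1 -> window=[37, 13, 1] -> max=37
step 7: append 24 -> window=[13, 1, 24] -> max=24
step 8: append 30 -> window=[1, 24, 30] -> max=30
step 9: append 12 -> window=[24, 30, 12] -> max=30
step 10: append 22 -> window=[30, 12, 22] -> max=30
step 11: append 0 -> window=[12, 22, 0] -> max=22
Window #9 max = 22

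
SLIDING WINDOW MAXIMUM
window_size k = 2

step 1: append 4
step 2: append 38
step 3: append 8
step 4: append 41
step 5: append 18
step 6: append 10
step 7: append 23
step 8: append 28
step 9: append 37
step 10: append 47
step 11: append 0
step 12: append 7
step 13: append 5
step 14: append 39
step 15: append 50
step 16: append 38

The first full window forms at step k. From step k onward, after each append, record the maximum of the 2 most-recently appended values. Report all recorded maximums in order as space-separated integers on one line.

step 1: append 4 -> window=[4] (not full yet)
step 2: append 38 -> window=[4, 38] -> max=38
step 3: append 8 -> window=[38, 8] -> max=38
step 4: append 41 -> window=[8, 41] -> max=41
step 5: append 18 -> window=[41, 18] -> max=41
step 6: append 10 -> window=[18, 10] -> max=18
step 7: append 23 -> window=[10, 23] -> max=23
step 8: append 28 -> window=[23, 28] -> max=28
step 9: append 37 -> window=[28, 37] -> max=37
step 10: append 47 -> window=[37, 47] -> max=47
step 11: append 0 -> window=[47, 0] -> max=47
step 12: append 7 -> window=[0, 7] -> max=7
step 13: append 5 -> window=[7, 5] -> max=7
step 14: append 39 -> window=[5, 39] -> max=39
step 15: append 50 -> window=[39, 50] -> max=50
step 16: append 38 -> window=[50, 38] -> max=50

Answer: 38 38 41 41 18 23 28 37 47 47 7 7 39 50 50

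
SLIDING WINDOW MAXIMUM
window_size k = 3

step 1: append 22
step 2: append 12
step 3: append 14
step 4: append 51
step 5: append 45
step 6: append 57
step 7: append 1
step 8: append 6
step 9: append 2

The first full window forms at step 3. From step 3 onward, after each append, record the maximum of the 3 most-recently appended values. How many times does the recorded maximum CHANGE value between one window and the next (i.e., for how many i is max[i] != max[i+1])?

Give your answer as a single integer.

step 1: append 22 -> window=[22] (not full yet)
step 2: append 12 -> window=[22, 12] (not full yet)
step 3: append 14 -> window=[22, 12, 14] -> max=22
step 4: append 51 -> window=[12, 14, 51] -> max=51
step 5: append 45 -> window=[14, 51, 45] -> max=51
step 6: append 57 -> window=[51, 45, 57] -> max=57
step 7: append 1 -> window=[45, 57, 1] -> max=57
step 8: append 6 -> window=[57, 1, 6] -> max=57
step 9: append 2 -> window=[1, 6, 2] -> max=6
Recorded maximums: 22 51 51 57 57 57 6
Changes between consecutive maximums: 3

Answer: 3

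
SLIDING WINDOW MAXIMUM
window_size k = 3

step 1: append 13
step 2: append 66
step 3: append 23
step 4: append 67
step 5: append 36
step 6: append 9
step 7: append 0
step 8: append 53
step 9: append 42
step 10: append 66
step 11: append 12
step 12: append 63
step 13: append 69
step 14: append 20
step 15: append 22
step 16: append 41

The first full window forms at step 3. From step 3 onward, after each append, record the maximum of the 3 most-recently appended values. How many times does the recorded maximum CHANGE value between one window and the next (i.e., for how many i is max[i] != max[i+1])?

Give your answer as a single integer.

Answer: 6

Derivation:
step 1: append 13 -> window=[13] (not full yet)
step 2: append 66 -> window=[13, 66] (not full yet)
step 3: append 23 -> window=[13, 66, 23] -> max=66
step 4: append 67 -> window=[66, 23, 67] -> max=67
step 5: append 36 -> window=[23, 67, 36] -> max=67
step 6: append 9 -> window=[67, 36, 9] -> max=67
step 7: append 0 -> window=[36, 9, 0] -> max=36
step 8: append 53 -> window=[9, 0, 53] -> max=53
step 9: append 42 -> window=[0, 53, 42] -> max=53
step 10: append 66 -> window=[53, 42, 66] -> max=66
step 11: append 12 -> window=[42, 66, 12] -> max=66
step 12: append 63 -> window=[66, 12, 63] -> max=66
step 13: append 69 -> window=[12, 63, 69] -> max=69
step 14: append 20 -> window=[63, 69, 20] -> max=69
step 15: append 22 -> window=[69, 20, 22] -> max=69
step 16: append 41 -> window=[20, 22, 41] -> max=41
Recorded maximums: 66 67 67 67 36 53 53 66 66 66 69 69 69 41
Changes between consecutive maximums: 6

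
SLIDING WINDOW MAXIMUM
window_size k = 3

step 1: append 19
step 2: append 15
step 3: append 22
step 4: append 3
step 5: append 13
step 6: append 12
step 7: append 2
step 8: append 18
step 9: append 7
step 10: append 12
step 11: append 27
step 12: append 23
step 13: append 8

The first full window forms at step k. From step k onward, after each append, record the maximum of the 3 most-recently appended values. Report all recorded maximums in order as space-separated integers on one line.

Answer: 22 22 22 13 13 18 18 18 27 27 27

Derivation:
step 1: append 19 -> window=[19] (not full yet)
step 2: append 15 -> window=[19, 15] (not full yet)
step 3: append 22 -> window=[19, 15, 22] -> max=22
step 4: append 3 -> window=[15, 22, 3] -> max=22
step 5: append 13 -> window=[22, 3, 13] -> max=22
step 6: append 12 -> window=[3, 13, 12] -> max=13
step 7: append 2 -> window=[13, 12, 2] -> max=13
step 8: append 18 -> window=[12, 2, 18] -> max=18
step 9: append 7 -> window=[2, 18, 7] -> max=18
step 10: append 12 -> window=[18, 7, 12] -> max=18
step 11: append 27 -> window=[7, 12, 27] -> max=27
step 12: append 23 -> window=[12, 27, 23] -> max=27
step 13: append 8 -> window=[27, 23, 8] -> max=27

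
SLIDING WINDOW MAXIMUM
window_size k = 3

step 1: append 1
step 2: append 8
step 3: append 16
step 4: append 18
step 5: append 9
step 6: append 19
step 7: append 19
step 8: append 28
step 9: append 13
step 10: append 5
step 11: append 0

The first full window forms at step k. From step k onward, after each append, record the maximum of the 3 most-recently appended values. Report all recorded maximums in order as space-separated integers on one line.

Answer: 16 18 18 19 19 28 28 28 13

Derivation:
step 1: append 1 -> window=[1] (not full yet)
step 2: append 8 -> window=[1, 8] (not full yet)
step 3: append 16 -> window=[1, 8, 16] -> max=16
step 4: append 18 -> window=[8, 16, 18] -> max=18
step 5: append 9 -> window=[16, 18, 9] -> max=18
step 6: append 19 -> window=[18, 9, 19] -> max=19
step 7: append 19 -> window=[9, 19, 19] -> max=19
step 8: append 28 -> window=[19, 19, 28] -> max=28
step 9: append 13 -> window=[19, 28, 13] -> max=28
step 10: append 5 -> window=[28, 13, 5] -> max=28
step 11: append 0 -> window=[13, 5, 0] -> max=13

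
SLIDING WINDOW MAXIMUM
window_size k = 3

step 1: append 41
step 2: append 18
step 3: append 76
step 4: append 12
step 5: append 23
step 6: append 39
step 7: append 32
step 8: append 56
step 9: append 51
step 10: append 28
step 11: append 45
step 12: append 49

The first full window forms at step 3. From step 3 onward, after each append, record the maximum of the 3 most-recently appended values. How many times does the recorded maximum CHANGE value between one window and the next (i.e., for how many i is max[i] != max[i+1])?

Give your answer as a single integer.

step 1: append 41 -> window=[41] (not full yet)
step 2: append 18 -> window=[41, 18] (not full yet)
step 3: append 76 -> window=[41, 18, 76] -> max=76
step 4: append 12 -> window=[18, 76, 12] -> max=76
step 5: append 23 -> window=[76, 12, 23] -> max=76
step 6: append 39 -> window=[12, 23, 39] -> max=39
step 7: append 32 -> window=[23, 39, 32] -> max=39
step 8: append 56 -> window=[39, 32, 56] -> max=56
step 9: append 51 -> window=[32, 56, 51] -> max=56
step 10: append 28 -> window=[56, 51, 28] -> max=56
step 11: append 45 -> window=[51, 28, 45] -> max=51
step 12: append 49 -> window=[28, 45, 49] -> max=49
Recorded maximums: 76 76 76 39 39 56 56 56 51 49
Changes between consecutive maximums: 4

Answer: 4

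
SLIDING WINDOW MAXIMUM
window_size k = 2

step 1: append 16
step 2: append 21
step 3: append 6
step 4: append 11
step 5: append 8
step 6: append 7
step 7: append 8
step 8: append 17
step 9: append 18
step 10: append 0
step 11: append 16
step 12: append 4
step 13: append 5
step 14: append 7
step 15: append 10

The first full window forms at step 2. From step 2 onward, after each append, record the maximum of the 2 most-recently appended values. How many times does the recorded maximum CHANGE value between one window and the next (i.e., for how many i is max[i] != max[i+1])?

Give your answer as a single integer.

Answer: 8

Derivation:
step 1: append 16 -> window=[16] (not full yet)
step 2: append 21 -> window=[16, 21] -> max=21
step 3: append 6 -> window=[21, 6] -> max=21
step 4: append 11 -> window=[6, 11] -> max=11
step 5: append 8 -> window=[11, 8] -> max=11
step 6: append 7 -> window=[8, 7] -> max=8
step 7: append 8 -> window=[7, 8] -> max=8
step 8: append 17 -> window=[8, 17] -> max=17
step 9: append 18 -> window=[17, 18] -> max=18
step 10: append 0 -> window=[18, 0] -> max=18
step 11: append 16 -> window=[0, 16] -> max=16
step 12: append 4 -> window=[16, 4] -> max=16
step 13: append 5 -> window=[4, 5] -> max=5
step 14: append 7 -> window=[5, 7] -> max=7
step 15: append 10 -> window=[7, 10] -> max=10
Recorded maximums: 21 21 11 11 8 8 17 18 18 16 16 5 7 10
Changes between consecutive maximums: 8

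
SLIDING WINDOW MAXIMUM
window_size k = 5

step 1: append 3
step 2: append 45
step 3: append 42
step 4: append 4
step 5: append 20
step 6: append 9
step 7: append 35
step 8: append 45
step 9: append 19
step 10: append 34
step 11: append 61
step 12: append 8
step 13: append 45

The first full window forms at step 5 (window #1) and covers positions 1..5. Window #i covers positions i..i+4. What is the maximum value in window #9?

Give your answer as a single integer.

Answer: 61

Derivation:
step 1: append 3 -> window=[3] (not full yet)
step 2: append 45 -> window=[3, 45] (not full yet)
step 3: append 42 -> window=[3, 45, 42] (not full yet)
step 4: append 4 -> window=[3, 45, 42, 4] (not full yet)
step 5: append 20 -> window=[3, 45, 42, 4, 20] -> max=45
step 6: append 9 -> window=[45, 42, 4, 20, 9] -> max=45
step 7: append 35 -> window=[42, 4, 20, 9, 35] -> max=42
step 8: append 45 -> window=[4, 20, 9, 35, 45] -> max=45
step 9: append 19 -> window=[20, 9, 35, 45, 19] -> max=45
step 10: append 34 -> window=[9, 35, 45, 19, 34] -> max=45
step 11: append 61 -> window=[35, 45, 19, 34, 61] -> max=61
step 12: append 8 -> window=[45, 19, 34, 61, 8] -> max=61
step 13: append 45 -> window=[19, 34, 61, 8, 45] -> max=61
Window #9 max = 61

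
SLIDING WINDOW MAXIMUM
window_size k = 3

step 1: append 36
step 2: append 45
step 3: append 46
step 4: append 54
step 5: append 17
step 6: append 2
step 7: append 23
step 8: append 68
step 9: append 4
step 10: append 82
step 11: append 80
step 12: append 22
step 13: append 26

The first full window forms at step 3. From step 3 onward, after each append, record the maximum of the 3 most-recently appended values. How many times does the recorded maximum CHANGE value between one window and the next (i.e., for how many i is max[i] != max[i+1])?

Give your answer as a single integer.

step 1: append 36 -> window=[36] (not full yet)
step 2: append 45 -> window=[36, 45] (not full yet)
step 3: append 46 -> window=[36, 45, 46] -> max=46
step 4: append 54 -> window=[45, 46, 54] -> max=54
step 5: append 17 -> window=[46, 54, 17] -> max=54
step 6: append 2 -> window=[54, 17, 2] -> max=54
step 7: append 23 -> window=[17, 2, 23] -> max=23
step 8: append 68 -> window=[2, 23, 68] -> max=68
step 9: append 4 -> window=[23, 68, 4] -> max=68
step 10: append 82 -> window=[68, 4, 82] -> max=82
step 11: append 80 -> window=[4, 82, 80] -> max=82
step 12: append 22 -> window=[82, 80, 22] -> max=82
step 13: append 26 -> window=[80, 22, 26] -> max=80
Recorded maximums: 46 54 54 54 23 68 68 82 82 82 80
Changes between consecutive maximums: 5

Answer: 5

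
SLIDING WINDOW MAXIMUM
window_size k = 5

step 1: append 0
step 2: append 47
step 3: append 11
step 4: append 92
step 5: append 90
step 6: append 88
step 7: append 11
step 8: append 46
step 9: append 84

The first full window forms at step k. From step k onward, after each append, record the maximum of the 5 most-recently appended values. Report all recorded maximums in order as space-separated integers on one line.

Answer: 92 92 92 92 90

Derivation:
step 1: append 0 -> window=[0] (not full yet)
step 2: append 47 -> window=[0, 47] (not full yet)
step 3: append 11 -> window=[0, 47, 11] (not full yet)
step 4: append 92 -> window=[0, 47, 11, 92] (not full yet)
step 5: append 90 -> window=[0, 47, 11, 92, 90] -> max=92
step 6: append 88 -> window=[47, 11, 92, 90, 88] -> max=92
step 7: append 11 -> window=[11, 92, 90, 88, 11] -> max=92
step 8: append 46 -> window=[92, 90, 88, 11, 46] -> max=92
step 9: append 84 -> window=[90, 88, 11, 46, 84] -> max=90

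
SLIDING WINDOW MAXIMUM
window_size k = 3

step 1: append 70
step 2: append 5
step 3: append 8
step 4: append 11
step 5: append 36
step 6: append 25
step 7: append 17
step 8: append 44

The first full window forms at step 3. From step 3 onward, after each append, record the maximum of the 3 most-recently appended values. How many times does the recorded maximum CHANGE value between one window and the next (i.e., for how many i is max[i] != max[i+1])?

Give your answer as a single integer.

Answer: 3

Derivation:
step 1: append 70 -> window=[70] (not full yet)
step 2: append 5 -> window=[70, 5] (not full yet)
step 3: append 8 -> window=[70, 5, 8] -> max=70
step 4: append 11 -> window=[5, 8, 11] -> max=11
step 5: append 36 -> window=[8, 11, 36] -> max=36
step 6: append 25 -> window=[11, 36, 25] -> max=36
step 7: append 17 -> window=[36, 25, 17] -> max=36
step 8: append 44 -> window=[25, 17, 44] -> max=44
Recorded maximums: 70 11 36 36 36 44
Changes between consecutive maximums: 3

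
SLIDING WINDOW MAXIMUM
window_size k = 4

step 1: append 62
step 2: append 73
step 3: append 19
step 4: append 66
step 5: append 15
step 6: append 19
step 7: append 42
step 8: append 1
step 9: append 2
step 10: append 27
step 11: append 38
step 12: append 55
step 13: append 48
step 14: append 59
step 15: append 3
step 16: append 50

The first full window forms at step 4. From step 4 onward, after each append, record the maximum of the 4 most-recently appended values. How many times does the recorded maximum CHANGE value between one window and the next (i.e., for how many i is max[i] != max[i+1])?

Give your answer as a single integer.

step 1: append 62 -> window=[62] (not full yet)
step 2: append 73 -> window=[62, 73] (not full yet)
step 3: append 19 -> window=[62, 73, 19] (not full yet)
step 4: append 66 -> window=[62, 73, 19, 66] -> max=73
step 5: append 15 -> window=[73, 19, 66, 15] -> max=73
step 6: append 19 -> window=[19, 66, 15, 19] -> max=66
step 7: append 42 -> window=[66, 15, 19, 42] -> max=66
step 8: append 1 -> window=[15, 19, 42, 1] -> max=42
step 9: append 2 -> window=[19, 42, 1, 2] -> max=42
step 10: append 27 -> window=[42, 1, 2, 27] -> max=42
step 11: append 38 -> window=[1, 2, 27, 38] -> max=38
step 12: append 55 -> window=[2, 27, 38, 55] -> max=55
step 13: append 48 -> window=[27, 38, 55, 48] -> max=55
step 14: append 59 -> window=[38, 55, 48, 59] -> max=59
step 15: append 3 -> window=[55, 48, 59, 3] -> max=59
step 16: append 50 -> window=[48, 59, 3, 50] -> max=59
Recorded maximums: 73 73 66 66 42 42 42 38 55 55 59 59 59
Changes between consecutive maximums: 5

Answer: 5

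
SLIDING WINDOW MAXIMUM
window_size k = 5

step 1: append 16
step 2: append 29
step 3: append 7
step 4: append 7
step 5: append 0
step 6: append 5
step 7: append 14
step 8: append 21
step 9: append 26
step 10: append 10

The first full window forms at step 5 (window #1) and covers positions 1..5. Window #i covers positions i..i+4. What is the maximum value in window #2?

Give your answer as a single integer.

Answer: 29

Derivation:
step 1: append 16 -> window=[16] (not full yet)
step 2: append 29 -> window=[16, 29] (not full yet)
step 3: append 7 -> window=[16, 29, 7] (not full yet)
step 4: append 7 -> window=[16, 29, 7, 7] (not full yet)
step 5: append 0 -> window=[16, 29, 7, 7, 0] -> max=29
step 6: append 5 -> window=[29, 7, 7, 0, 5] -> max=29
Window #2 max = 29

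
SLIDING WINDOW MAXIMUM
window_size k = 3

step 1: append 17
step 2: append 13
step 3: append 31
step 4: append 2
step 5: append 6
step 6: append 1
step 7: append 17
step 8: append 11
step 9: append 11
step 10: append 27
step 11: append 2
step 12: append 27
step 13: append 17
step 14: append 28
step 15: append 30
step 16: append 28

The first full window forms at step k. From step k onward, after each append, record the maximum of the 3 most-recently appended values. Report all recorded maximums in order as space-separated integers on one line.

step 1: append 17 -> window=[17] (not full yet)
step 2: append 13 -> window=[17, 13] (not full yet)
step 3: append 31 -> window=[17, 13, 31] -> max=31
step 4: append 2 -> window=[13, 31, 2] -> max=31
step 5: append 6 -> window=[31, 2, 6] -> max=31
step 6: append 1 -> window=[2, 6, 1] -> max=6
step 7: append 17 -> window=[6, 1, 17] -> max=17
step 8: append 11 -> window=[1, 17, 11] -> max=17
step 9: append 11 -> window=[17, 11, 11] -> max=17
step 10: append 27 -> window=[11, 11, 27] -> max=27
step 11: append 2 -> window=[11, 27, 2] -> max=27
step 12: append 27 -> window=[27, 2, 27] -> max=27
step 13: append 17 -> window=[2, 27, 17] -> max=27
step 14: append 28 -> window=[27, 17, 28] -> max=28
step 15: append 30 -> window=[17, 28, 30] -> max=30
step 16: append 28 -> window=[28, 30, 28] -> max=30

Answer: 31 31 31 6 17 17 17 27 27 27 27 28 30 30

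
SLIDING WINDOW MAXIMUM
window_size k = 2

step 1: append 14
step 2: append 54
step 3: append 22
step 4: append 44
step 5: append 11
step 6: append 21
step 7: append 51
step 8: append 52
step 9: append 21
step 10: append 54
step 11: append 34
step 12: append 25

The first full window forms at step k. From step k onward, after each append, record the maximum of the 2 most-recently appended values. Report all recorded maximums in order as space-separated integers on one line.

step 1: append 14 -> window=[14] (not full yet)
step 2: append 54 -> window=[14, 54] -> max=54
step 3: append 22 -> window=[54, 22] -> max=54
step 4: append 44 -> window=[22, 44] -> max=44
step 5: append 11 -> window=[44, 11] -> max=44
step 6: append 21 -> window=[11, 21] -> max=21
step 7: append 51 -> window=[21, 51] -> max=51
step 8: append 52 -> window=[51, 52] -> max=52
step 9: append 21 -> window=[52, 21] -> max=52
step 10: append 54 -> window=[21, 54] -> max=54
step 11: append 34 -> window=[54, 34] -> max=54
step 12: append 25 -> window=[34, 25] -> max=34

Answer: 54 54 44 44 21 51 52 52 54 54 34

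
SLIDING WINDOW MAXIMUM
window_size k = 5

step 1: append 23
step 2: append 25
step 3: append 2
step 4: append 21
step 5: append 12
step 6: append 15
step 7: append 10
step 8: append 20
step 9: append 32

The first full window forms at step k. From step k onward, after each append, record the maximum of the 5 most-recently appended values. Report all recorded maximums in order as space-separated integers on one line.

Answer: 25 25 21 21 32

Derivation:
step 1: append 23 -> window=[23] (not full yet)
step 2: append 25 -> window=[23, 25] (not full yet)
step 3: append 2 -> window=[23, 25, 2] (not full yet)
step 4: append 21 -> window=[23, 25, 2, 21] (not full yet)
step 5: append 12 -> window=[23, 25, 2, 21, 12] -> max=25
step 6: append 15 -> window=[25, 2, 21, 12, 15] -> max=25
step 7: append 10 -> window=[2, 21, 12, 15, 10] -> max=21
step 8: append 20 -> window=[21, 12, 15, 10, 20] -> max=21
step 9: append 32 -> window=[12, 15, 10, 20, 32] -> max=32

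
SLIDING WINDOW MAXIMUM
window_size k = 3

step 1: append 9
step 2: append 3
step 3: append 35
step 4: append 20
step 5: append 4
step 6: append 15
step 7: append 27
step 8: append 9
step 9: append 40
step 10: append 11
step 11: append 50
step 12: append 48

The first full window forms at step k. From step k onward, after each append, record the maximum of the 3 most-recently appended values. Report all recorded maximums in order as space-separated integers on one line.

Answer: 35 35 35 20 27 27 40 40 50 50

Derivation:
step 1: append 9 -> window=[9] (not full yet)
step 2: append 3 -> window=[9, 3] (not full yet)
step 3: append 35 -> window=[9, 3, 35] -> max=35
step 4: append 20 -> window=[3, 35, 20] -> max=35
step 5: append 4 -> window=[35, 20, 4] -> max=35
step 6: append 15 -> window=[20, 4, 15] -> max=20
step 7: append 27 -> window=[4, 15, 27] -> max=27
step 8: append 9 -> window=[15, 27, 9] -> max=27
step 9: append 40 -> window=[27, 9, 40] -> max=40
step 10: append 11 -> window=[9, 40, 11] -> max=40
step 11: append 50 -> window=[40, 11, 50] -> max=50
step 12: append 48 -> window=[11, 50, 48] -> max=50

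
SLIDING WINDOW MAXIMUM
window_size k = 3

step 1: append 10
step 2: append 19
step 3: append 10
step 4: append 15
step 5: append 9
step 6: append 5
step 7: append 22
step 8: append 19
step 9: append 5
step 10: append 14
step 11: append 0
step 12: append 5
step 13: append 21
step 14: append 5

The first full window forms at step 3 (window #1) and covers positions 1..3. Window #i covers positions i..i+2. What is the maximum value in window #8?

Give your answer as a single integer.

step 1: append 10 -> window=[10] (not full yet)
step 2: append 19 -> window=[10, 19] (not full yet)
step 3: append 10 -> window=[10, 19, 10] -> max=19
step 4: append 15 -> window=[19, 10, 15] -> max=19
step 5: append 9 -> window=[10, 15, 9] -> max=15
step 6: append 5 -> window=[15, 9, 5] -> max=15
step 7: append 22 -> window=[9, 5, 22] -> max=22
step 8: append 19 -> window=[5, 22, 19] -> max=22
step 9: append 5 -> window=[22, 19, 5] -> max=22
step 10: append 14 -> window=[19, 5, 14] -> max=19
Window #8 max = 19

Answer: 19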